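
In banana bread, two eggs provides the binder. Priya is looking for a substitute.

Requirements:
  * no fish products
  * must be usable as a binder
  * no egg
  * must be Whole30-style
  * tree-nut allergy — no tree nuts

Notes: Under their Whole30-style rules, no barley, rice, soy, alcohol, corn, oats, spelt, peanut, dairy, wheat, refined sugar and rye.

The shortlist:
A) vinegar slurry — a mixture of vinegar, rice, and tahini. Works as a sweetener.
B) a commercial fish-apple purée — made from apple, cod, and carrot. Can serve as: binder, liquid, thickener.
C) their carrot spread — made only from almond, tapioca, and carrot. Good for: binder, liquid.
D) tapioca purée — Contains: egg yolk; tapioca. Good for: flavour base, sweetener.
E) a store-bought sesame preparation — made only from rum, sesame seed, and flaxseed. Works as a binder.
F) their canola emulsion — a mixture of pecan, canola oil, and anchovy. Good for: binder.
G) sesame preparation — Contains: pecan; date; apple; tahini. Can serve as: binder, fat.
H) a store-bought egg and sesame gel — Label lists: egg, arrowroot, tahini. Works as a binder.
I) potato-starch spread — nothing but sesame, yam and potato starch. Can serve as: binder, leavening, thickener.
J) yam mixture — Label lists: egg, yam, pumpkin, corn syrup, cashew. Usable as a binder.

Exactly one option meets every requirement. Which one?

A: not usable as a binder; has rice, so not Whole30-style — out
B: has cod, so not fish-free — out
C: has almond, so not tree-nut-free — reject
D: not usable as a binder; has egg yolk, so not egg-free — out
E: has rum, so not Whole30-style — out
F: has anchovy, so not fish-free; has pecan, so not tree-nut-free — reject
G: has pecan, so not tree-nut-free — reject
H: has egg, so not egg-free — reject
I: only sesame, yam and potato starch; none excluded — valid
J: has corn syrup, so not Whole30-style; has cashew, so not tree-nut-free (and 1 more) — no

I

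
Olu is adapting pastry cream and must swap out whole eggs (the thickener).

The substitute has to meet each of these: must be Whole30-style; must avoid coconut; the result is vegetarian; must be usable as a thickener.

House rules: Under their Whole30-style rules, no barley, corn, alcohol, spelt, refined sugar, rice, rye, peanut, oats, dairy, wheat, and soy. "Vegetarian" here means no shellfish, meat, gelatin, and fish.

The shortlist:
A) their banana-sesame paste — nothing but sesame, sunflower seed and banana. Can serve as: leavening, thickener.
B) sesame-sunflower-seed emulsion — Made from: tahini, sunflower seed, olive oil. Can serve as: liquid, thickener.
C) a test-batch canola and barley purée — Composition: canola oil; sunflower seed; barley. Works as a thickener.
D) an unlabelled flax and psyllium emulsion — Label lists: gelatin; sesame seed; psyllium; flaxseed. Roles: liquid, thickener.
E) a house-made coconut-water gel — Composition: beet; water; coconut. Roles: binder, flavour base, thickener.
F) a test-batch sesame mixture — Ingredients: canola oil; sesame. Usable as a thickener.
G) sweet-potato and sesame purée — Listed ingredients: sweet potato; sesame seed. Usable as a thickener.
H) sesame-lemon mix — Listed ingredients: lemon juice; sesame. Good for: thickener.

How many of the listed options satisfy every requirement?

5

A: no coconut, vegetarian — keep
B: vegetarian, Whole30-style — valid
C: has barley, so not Whole30-style — no
D: has gelatin, so not vegetarian — reject
E: has coconut, so not coconut-free — no
F: all constraints satisfied — OK
G: only sesame seed and sweet potato; none excluded — OK
H: no coconut, vegetarian — keep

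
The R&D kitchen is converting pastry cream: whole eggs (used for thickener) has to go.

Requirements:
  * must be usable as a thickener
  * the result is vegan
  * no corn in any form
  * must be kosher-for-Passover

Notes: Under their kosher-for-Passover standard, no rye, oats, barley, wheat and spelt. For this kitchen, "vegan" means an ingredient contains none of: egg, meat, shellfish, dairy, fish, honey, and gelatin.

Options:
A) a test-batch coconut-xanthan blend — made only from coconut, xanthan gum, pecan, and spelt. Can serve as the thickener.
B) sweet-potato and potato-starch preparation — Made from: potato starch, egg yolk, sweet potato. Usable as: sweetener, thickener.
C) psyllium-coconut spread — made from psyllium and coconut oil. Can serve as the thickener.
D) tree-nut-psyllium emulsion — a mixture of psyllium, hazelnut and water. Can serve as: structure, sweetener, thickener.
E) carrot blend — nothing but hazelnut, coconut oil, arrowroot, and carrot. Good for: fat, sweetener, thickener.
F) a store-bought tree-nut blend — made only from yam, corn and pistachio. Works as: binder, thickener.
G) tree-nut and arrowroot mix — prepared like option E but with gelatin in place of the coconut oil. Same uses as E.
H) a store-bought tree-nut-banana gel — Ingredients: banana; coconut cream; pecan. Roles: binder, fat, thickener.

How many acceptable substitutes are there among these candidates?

A: has spelt, so not kosher-for-Passover — reject
B: has egg yolk, so not vegan — out
C: kosher-for-Passover, vegan — valid
D: every rule checks out — valid
E: coconut oil and hazelnut etc. — none of it excluded — OK
F: has corn, so not corn-free — no
G: has gelatin, so not vegan — out
H: nothing on the exclusion list — keep

4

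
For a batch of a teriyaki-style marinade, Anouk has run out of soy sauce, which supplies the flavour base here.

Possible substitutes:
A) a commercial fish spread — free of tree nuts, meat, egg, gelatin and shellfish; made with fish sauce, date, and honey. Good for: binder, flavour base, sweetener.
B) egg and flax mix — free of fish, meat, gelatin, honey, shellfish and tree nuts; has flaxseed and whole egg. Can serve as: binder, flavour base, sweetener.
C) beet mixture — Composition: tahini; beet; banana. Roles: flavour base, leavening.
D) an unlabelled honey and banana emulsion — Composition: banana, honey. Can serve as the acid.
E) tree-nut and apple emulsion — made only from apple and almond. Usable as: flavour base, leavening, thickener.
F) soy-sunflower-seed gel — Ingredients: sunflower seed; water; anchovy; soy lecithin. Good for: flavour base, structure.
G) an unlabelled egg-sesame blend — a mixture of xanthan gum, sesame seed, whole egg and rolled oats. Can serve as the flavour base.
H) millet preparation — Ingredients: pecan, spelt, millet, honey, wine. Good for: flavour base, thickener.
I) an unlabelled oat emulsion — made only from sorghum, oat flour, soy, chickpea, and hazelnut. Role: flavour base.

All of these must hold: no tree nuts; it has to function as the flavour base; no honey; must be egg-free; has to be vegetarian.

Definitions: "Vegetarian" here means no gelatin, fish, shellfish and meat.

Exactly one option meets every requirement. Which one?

A: has fish sauce, so not vegetarian; has honey, so not honey-free — no
B: has whole egg, so not egg-free — no
C: vegetarian, no egg — valid
D: not usable as a flavour base; has honey, so not honey-free — reject
E: has almond, so not tree-nut-free — out
F: has anchovy, so not vegetarian — reject
G: has whole egg, so not egg-free — out
H: has honey, so not honey-free; has pecan, so not tree-nut-free — reject
I: has hazelnut, so not tree-nut-free — reject

C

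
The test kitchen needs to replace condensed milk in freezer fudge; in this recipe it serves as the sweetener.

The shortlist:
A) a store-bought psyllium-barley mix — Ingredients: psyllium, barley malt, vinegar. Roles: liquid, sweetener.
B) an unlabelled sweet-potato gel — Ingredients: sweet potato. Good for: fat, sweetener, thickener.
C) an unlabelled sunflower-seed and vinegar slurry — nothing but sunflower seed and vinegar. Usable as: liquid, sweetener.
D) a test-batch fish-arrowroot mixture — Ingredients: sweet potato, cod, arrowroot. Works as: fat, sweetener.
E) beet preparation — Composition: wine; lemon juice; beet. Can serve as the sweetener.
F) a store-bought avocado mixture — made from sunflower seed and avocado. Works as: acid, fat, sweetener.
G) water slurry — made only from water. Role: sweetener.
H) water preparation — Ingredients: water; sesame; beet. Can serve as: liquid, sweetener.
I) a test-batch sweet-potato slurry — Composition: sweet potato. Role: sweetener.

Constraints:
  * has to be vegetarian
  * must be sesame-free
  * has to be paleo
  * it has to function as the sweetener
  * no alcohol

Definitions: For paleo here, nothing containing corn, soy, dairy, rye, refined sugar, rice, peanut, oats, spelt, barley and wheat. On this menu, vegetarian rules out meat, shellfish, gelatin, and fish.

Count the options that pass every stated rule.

5

A: has barley malt, so not paleo — reject
B: only sweet potato; none excluded — OK
C: only sunflower seed and vinegar; none excluded — valid
D: has cod, so not vegetarian — out
E: has wine, so not alcohol-free — no
F: all constraints satisfied — keep
G: nothing on the exclusion list — OK
H: has sesame, so not sesame-free — out
I: no sesame, no alcohol — keep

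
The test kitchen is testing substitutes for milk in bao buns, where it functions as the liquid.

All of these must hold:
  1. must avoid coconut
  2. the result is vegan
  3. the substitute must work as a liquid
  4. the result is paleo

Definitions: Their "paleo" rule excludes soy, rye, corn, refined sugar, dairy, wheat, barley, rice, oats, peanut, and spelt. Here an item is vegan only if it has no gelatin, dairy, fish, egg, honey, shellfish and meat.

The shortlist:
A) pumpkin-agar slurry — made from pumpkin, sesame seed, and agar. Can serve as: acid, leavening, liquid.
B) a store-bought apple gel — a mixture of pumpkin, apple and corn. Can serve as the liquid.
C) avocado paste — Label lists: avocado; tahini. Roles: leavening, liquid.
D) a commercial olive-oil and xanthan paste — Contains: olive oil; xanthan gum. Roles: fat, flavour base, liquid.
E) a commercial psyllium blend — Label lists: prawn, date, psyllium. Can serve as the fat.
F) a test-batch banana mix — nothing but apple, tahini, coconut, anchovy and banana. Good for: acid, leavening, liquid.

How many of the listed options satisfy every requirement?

3

A: all constraints satisfied — valid
B: has corn, so not paleo — reject
C: only tahini and avocado; none excluded — keep
D: paleo, no coconut — keep
E: not usable as a liquid; has prawn, so not vegan — reject
F: has anchovy, so not vegan; has coconut, so not coconut-free — no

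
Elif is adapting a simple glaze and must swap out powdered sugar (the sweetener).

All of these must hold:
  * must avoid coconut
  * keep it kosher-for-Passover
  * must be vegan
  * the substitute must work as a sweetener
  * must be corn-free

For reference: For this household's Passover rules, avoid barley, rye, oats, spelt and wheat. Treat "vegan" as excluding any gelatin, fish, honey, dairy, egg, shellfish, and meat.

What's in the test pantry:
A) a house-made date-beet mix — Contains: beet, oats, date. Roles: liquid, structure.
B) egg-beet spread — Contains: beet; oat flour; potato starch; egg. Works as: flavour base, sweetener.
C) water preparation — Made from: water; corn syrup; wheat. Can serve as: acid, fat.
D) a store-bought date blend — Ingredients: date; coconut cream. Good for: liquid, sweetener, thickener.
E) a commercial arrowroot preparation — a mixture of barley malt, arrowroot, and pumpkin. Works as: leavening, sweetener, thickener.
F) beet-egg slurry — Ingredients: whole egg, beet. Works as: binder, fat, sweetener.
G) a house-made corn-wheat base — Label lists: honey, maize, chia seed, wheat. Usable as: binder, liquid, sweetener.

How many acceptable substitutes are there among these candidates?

0

A: not usable as a sweetener; has oats, so not kosher-for-Passover — reject
B: has oat flour, so not kosher-for-Passover; has egg, so not vegan — no
C: not usable as a sweetener; has wheat, so not kosher-for-Passover (and 1 more) — reject
D: has coconut cream, so not coconut-free — reject
E: has barley malt, so not kosher-for-Passover — no
F: has whole egg, so not vegan — out
G: has wheat, so not kosher-for-Passover; has honey, so not vegan (and 1 more) — no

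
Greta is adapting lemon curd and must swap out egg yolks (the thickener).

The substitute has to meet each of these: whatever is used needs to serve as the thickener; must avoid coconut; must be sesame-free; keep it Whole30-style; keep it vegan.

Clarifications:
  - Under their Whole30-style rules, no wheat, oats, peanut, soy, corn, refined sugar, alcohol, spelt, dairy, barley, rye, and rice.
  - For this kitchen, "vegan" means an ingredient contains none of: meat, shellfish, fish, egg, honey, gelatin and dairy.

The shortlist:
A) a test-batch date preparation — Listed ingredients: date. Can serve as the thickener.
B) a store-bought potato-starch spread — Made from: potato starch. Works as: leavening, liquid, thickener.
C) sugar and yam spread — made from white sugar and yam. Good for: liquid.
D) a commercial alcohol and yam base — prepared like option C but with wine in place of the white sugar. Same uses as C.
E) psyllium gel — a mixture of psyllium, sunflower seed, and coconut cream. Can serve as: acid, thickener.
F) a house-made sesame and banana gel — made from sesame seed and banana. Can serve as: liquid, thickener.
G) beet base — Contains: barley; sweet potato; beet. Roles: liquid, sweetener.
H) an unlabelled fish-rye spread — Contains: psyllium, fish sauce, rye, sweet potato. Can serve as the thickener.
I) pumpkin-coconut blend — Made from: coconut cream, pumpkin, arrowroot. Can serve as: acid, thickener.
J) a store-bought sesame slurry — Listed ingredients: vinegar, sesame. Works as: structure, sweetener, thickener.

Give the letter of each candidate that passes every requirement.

A: no coconut, Whole30-style — keep
B: vegan, no coconut — OK
C: not usable as a thickener; has white sugar, so not Whole30-style — reject
D: not usable as a thickener; has wine, so not Whole30-style — no
E: has coconut cream, so not coconut-free — reject
F: has sesame seed, so not sesame-free — no
G: not usable as a thickener; has barley, so not Whole30-style — reject
H: has rye, so not Whole30-style; has fish sauce, so not vegan — no
I: has coconut cream, so not coconut-free — no
J: has sesame, so not sesame-free — reject

A, B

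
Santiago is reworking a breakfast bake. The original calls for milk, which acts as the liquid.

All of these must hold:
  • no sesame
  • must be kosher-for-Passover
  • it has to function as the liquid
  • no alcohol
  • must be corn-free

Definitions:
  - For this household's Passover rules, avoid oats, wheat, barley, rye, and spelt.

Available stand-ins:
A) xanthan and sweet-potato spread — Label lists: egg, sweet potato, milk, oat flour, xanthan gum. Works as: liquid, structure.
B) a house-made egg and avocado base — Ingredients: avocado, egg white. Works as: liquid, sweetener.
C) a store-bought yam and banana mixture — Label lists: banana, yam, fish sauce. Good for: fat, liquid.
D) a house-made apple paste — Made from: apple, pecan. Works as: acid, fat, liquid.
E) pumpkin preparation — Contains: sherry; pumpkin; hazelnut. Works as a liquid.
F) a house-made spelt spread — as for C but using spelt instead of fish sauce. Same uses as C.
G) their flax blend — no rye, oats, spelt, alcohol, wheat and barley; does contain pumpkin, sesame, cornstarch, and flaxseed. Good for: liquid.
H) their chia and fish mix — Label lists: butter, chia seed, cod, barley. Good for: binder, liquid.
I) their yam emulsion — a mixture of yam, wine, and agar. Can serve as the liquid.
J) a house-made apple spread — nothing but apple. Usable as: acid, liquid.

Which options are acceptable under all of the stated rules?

B, C, D, J

A: has oat flour, so not kosher-for-Passover — out
B: all constraints satisfied — OK
C: only fish sauce, yam, and banana; none excluded — keep
D: no sesame, kosher-for-Passover — keep
E: has sherry, so not alcohol-free — no
F: has spelt, so not kosher-for-Passover — out
G: has sesame, so not sesame-free; has cornstarch, so not corn-free — out
H: has barley, so not kosher-for-Passover — reject
I: has wine, so not alcohol-free — reject
J: no alcohol, kosher-for-Passover — valid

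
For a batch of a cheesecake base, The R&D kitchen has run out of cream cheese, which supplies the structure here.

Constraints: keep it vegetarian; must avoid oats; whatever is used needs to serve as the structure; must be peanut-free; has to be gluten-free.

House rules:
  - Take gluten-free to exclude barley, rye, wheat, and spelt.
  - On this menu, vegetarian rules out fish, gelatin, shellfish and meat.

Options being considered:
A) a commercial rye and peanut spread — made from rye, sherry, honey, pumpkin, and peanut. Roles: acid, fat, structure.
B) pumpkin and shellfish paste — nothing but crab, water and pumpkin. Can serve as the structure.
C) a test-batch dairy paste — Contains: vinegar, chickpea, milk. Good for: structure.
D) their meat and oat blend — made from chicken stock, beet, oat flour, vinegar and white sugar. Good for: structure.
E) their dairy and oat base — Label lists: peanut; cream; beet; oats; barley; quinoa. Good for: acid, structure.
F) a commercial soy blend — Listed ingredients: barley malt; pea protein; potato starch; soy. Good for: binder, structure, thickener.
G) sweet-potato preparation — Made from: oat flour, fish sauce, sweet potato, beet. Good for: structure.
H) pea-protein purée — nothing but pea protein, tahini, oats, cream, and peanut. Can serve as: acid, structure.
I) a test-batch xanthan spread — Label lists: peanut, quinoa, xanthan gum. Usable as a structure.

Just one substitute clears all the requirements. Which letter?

A: has rye, so not gluten-free; has peanut, so not peanut-free — no
B: has crab, so not vegetarian — out
C: vegetarian, no oats — keep
D: has chicken stock, so not vegetarian; has oat flour, so not oat-free — out
E: has barley, so not gluten-free; has oats, so not oat-free (and 1 more) — reject
F: has barley malt, so not gluten-free — no
G: has fish sauce, so not vegetarian; has oat flour, so not oat-free — out
H: has oats, so not oat-free; has peanut, so not peanut-free — out
I: has peanut, so not peanut-free — reject

C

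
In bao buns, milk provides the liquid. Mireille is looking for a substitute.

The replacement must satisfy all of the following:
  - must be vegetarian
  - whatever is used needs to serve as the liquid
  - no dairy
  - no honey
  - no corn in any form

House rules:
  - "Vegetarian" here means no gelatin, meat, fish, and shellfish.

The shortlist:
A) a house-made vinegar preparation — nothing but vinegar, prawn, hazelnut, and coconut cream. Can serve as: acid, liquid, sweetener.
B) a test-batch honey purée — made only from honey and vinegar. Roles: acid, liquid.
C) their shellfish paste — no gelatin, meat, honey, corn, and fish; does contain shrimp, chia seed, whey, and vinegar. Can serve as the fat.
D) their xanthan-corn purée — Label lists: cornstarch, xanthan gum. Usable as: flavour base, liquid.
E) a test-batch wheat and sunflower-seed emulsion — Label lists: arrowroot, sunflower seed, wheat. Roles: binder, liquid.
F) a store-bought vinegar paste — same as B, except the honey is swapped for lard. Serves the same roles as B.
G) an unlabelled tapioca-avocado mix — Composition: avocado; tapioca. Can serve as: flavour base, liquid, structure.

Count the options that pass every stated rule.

A: has prawn, so not vegetarian — out
B: has honey, so not honey-free — reject
C: not usable as a liquid; has shrimp, so not vegetarian (and 1 more) — reject
D: has cornstarch, so not corn-free — out
E: only wheat, arrowroot, and sunflower seed; none excluded — keep
F: has lard, so not vegetarian — reject
G: only tapioca and avocado; none excluded — valid

2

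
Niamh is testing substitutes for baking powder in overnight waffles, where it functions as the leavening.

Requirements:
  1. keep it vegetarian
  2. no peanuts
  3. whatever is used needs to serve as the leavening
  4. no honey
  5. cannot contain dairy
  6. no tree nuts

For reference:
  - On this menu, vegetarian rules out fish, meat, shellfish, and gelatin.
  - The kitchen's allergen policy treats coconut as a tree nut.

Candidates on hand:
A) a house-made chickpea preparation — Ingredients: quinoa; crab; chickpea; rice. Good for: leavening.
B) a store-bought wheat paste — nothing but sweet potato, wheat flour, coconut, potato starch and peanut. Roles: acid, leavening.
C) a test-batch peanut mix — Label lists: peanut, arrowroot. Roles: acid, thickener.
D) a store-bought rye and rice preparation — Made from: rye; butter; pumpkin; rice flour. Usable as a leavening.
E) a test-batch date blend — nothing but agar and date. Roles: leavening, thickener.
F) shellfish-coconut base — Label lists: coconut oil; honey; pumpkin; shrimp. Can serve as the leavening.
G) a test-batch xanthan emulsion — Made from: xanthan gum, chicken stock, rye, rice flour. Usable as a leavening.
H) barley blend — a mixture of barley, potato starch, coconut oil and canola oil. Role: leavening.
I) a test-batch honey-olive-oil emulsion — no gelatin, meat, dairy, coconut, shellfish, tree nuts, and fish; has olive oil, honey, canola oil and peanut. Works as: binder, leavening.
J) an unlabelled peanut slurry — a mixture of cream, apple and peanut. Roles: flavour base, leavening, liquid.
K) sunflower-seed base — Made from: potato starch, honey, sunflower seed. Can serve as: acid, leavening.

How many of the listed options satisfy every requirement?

A: has crab, so not vegetarian — no
B: has coconut, so not tree-nut-free; has peanut, so not peanut-free — reject
C: not usable as a leavening; has peanut, so not peanut-free — no
D: has butter, so not dairy-free — out
E: vegetarian, tree-nut-free — OK
F: has shrimp, so not vegetarian; has coconut oil, so not tree-nut-free (and 1 more) — out
G: has chicken stock, so not vegetarian — no
H: has coconut oil, so not tree-nut-free — reject
I: has peanut, so not peanut-free; has honey, so not honey-free — reject
J: has peanut, so not peanut-free; has cream, so not dairy-free — reject
K: has honey, so not honey-free — reject

1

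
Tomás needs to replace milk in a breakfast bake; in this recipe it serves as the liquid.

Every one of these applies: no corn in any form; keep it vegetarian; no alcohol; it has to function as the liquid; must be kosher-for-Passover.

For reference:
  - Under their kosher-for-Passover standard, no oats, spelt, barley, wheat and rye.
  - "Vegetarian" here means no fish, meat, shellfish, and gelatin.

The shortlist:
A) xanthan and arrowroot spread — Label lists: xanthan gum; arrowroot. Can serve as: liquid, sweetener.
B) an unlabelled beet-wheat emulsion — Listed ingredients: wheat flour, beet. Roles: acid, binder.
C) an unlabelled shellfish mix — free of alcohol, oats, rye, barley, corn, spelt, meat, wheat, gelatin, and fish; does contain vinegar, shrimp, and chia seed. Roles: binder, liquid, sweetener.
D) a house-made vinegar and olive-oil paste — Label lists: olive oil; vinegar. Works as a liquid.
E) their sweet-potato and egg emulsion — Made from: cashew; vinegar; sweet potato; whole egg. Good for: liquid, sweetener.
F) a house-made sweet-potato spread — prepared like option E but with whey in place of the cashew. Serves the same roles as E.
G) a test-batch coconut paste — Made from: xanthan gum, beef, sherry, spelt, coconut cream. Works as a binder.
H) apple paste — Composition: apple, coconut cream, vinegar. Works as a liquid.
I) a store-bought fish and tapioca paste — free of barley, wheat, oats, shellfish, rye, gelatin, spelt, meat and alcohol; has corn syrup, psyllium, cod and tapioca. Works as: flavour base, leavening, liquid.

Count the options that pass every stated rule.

A: only arrowroot and xanthan gum; none excluded — OK
B: not usable as a liquid; has wheat flour, so not kosher-for-Passover — no
C: has shrimp, so not vegetarian — reject
D: works as a liquid, kosher-for-Passover, vegetarian — keep
E: works as a liquid, vegetarian, no corn — keep
F: whey and whole egg etc. — none of it excluded — keep
G: not usable as a liquid; has spelt, so not kosher-for-Passover (and 2 more) — out
H: only coconut cream, vinegar and apple; none excluded — valid
I: has cod, so not vegetarian; has corn syrup, so not corn-free — no

5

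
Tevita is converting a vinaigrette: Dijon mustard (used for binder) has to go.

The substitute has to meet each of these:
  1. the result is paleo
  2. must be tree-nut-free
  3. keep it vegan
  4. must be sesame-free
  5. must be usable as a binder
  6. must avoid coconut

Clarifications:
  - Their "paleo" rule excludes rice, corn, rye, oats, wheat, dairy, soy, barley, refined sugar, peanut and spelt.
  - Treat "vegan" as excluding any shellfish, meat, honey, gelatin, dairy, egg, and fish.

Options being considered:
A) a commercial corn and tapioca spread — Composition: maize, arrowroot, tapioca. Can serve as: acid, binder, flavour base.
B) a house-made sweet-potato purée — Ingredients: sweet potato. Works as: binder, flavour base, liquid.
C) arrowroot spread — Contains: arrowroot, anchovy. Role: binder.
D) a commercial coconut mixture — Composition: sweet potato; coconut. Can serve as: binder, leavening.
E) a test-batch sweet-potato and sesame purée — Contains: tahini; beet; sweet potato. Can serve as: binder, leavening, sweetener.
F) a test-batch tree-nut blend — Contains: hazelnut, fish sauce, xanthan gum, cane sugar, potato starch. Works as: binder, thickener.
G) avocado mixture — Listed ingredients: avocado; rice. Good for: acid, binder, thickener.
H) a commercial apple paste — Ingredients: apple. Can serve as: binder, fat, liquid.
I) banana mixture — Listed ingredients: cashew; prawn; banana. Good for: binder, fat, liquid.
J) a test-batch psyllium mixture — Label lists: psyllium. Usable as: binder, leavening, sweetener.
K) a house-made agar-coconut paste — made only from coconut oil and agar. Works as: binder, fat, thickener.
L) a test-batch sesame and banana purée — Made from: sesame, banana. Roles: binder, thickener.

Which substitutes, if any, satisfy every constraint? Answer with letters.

A: has maize, so not paleo — out
B: every rule checks out — OK
C: has anchovy, so not vegan — out
D: has coconut, so not coconut-free — no
E: has tahini, so not sesame-free — reject
F: has cane sugar, so not paleo; has fish sauce, so not vegan (and 1 more) — reject
G: has rice, so not paleo — reject
H: only apple; none excluded — valid
I: has prawn, so not vegan; has cashew, so not tree-nut-free — out
J: no sesame, no coconut — OK
K: has coconut oil, so not coconut-free — no
L: has sesame, so not sesame-free — out

B, H, J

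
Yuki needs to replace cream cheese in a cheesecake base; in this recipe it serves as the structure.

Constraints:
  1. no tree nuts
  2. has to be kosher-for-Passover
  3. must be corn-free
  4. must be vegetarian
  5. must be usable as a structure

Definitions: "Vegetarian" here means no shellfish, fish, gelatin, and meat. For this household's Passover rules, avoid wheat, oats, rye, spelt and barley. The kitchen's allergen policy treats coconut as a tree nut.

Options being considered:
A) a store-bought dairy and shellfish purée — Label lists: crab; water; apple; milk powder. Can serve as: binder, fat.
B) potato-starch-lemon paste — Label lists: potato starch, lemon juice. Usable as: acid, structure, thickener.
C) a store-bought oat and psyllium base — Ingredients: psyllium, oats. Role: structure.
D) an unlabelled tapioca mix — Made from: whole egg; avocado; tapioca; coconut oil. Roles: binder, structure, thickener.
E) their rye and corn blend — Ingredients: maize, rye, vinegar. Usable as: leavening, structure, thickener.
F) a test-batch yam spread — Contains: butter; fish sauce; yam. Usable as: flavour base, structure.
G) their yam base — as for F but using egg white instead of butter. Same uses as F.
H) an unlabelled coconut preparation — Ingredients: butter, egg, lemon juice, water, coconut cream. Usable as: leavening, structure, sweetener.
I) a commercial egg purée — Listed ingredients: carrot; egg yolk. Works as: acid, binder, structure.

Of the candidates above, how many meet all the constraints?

2

A: not usable as a structure; has crab, so not vegetarian — out
B: nothing on the exclusion list — OK
C: has oats, so not kosher-for-Passover — out
D: has coconut oil, so not tree-nut-free — no
E: has rye, so not kosher-for-Passover; has maize, so not corn-free — out
F: has fish sauce, so not vegetarian — out
G: has fish sauce, so not vegetarian — out
H: has coconut cream, so not tree-nut-free — no
I: only egg yolk and carrot; none excluded — valid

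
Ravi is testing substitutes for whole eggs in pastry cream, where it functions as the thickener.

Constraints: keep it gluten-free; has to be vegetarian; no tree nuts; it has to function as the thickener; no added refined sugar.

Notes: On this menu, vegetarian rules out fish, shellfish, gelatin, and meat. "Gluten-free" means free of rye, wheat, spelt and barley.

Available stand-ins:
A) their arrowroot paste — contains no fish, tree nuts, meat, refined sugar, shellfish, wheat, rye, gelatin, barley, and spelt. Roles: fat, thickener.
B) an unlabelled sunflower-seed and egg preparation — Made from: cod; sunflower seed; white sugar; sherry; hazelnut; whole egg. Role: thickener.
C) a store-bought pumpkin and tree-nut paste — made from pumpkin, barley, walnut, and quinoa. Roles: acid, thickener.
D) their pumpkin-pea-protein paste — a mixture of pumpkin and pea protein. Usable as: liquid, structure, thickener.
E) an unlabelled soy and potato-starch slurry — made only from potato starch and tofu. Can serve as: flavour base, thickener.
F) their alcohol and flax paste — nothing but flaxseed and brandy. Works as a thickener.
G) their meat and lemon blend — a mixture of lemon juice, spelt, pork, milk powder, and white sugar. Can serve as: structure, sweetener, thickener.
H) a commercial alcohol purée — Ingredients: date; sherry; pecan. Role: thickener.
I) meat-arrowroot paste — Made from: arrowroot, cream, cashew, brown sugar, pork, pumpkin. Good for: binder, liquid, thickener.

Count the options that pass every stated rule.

4

A: nothing on the exclusion list — keep
B: has cod, so not vegetarian; has white sugar, so not no-added-sugar (and 1 more) — no
C: has barley, so not gluten-free; has walnut, so not tree-nut-free — reject
D: works as a thickener, vegetarian, no refined sugar — valid
E: all constraints satisfied — keep
F: only brandy and flaxseed; none excluded — OK
G: has pork, so not vegetarian; has spelt, so not gluten-free (and 1 more) — reject
H: has pecan, so not tree-nut-free — reject
I: has pork, so not vegetarian; has brown sugar, so not no-added-sugar (and 1 more) — reject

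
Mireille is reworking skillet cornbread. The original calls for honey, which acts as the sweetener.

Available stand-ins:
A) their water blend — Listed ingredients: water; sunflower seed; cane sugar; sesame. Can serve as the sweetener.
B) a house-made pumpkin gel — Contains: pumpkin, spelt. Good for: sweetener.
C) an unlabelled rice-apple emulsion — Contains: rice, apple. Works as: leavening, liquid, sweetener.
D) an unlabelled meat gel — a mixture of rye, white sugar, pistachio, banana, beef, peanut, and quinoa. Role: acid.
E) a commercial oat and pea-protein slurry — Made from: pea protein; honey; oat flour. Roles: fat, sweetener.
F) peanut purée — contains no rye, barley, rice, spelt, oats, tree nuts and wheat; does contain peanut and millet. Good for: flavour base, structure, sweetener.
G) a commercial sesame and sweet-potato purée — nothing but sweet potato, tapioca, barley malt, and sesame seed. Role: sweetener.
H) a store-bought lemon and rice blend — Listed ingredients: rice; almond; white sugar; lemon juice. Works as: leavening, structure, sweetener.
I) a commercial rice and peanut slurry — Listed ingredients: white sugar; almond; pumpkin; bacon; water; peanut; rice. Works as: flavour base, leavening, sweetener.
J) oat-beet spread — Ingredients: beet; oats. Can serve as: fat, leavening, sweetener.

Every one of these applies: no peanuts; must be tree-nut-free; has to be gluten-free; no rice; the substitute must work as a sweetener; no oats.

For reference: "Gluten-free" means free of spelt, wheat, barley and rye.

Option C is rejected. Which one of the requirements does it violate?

rice-free

usable as a sweetener: satisfied
gluten-free: satisfied
rice-free: has rice — fails
tree-nut-free: satisfied
oat-free: satisfied
peanut-free: satisfied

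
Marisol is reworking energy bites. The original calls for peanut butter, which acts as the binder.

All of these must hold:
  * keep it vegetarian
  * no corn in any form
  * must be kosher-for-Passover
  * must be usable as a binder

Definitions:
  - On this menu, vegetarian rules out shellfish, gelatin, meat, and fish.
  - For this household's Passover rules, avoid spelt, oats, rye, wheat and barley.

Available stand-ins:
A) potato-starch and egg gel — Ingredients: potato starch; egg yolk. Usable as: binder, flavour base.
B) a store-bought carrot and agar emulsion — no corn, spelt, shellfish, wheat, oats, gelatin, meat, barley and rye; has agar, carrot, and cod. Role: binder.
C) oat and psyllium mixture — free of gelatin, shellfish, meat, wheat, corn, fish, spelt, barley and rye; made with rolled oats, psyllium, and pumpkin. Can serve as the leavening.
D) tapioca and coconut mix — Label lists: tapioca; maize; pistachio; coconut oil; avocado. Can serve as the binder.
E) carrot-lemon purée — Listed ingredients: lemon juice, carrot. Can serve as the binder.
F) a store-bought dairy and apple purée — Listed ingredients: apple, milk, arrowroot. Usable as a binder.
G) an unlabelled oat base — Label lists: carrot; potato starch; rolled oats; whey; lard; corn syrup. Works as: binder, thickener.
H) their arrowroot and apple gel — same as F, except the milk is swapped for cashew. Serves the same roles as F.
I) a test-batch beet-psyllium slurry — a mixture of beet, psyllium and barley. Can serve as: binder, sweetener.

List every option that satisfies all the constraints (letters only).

A, E, F, H

A: no corn, kosher-for-Passover — keep
B: has cod, so not vegetarian — no
C: not usable as a binder; has rolled oats, so not kosher-for-Passover — no
D: has maize, so not corn-free — reject
E: only lemon juice and carrot; none excluded — keep
F: every rule checks out — valid
G: has lard, so not vegetarian; has rolled oats, so not kosher-for-Passover (and 1 more) — out
H: kosher-for-Passover, vegetarian — OK
I: has barley, so not kosher-for-Passover — no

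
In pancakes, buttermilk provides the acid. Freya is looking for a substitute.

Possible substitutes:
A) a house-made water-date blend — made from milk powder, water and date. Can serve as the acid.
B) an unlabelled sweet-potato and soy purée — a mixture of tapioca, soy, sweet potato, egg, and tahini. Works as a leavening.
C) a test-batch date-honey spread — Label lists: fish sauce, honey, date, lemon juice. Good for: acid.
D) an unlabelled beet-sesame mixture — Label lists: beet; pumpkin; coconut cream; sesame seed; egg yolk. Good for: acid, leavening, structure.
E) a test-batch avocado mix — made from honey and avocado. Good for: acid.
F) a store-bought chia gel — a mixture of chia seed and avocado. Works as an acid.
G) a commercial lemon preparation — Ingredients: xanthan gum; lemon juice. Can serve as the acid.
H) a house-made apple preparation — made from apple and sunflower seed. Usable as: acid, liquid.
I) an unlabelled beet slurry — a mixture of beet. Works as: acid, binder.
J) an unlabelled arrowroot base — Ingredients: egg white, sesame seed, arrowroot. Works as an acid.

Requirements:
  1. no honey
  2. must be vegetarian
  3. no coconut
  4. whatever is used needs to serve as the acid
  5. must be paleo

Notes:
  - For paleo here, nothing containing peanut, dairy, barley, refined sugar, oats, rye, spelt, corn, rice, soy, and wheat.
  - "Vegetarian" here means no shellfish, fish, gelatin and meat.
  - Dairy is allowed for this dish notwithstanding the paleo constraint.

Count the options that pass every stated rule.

A: dairy is permitted under the paleo carve-out; nothing else excluded — valid
B: not usable as an acid; has soy, so not paleo — no
C: has fish sauce, so not vegetarian; has honey, so not honey-free — no
D: has coconut cream, so not coconut-free — out
E: has honey, so not honey-free — no
F: nothing on the exclusion list — keep
G: no coconut, no honey — valid
H: only sunflower seed and apple; none excluded — OK
I: paleo, no coconut — keep
J: only egg white, sesame seed, and arrowroot; none excluded — valid

6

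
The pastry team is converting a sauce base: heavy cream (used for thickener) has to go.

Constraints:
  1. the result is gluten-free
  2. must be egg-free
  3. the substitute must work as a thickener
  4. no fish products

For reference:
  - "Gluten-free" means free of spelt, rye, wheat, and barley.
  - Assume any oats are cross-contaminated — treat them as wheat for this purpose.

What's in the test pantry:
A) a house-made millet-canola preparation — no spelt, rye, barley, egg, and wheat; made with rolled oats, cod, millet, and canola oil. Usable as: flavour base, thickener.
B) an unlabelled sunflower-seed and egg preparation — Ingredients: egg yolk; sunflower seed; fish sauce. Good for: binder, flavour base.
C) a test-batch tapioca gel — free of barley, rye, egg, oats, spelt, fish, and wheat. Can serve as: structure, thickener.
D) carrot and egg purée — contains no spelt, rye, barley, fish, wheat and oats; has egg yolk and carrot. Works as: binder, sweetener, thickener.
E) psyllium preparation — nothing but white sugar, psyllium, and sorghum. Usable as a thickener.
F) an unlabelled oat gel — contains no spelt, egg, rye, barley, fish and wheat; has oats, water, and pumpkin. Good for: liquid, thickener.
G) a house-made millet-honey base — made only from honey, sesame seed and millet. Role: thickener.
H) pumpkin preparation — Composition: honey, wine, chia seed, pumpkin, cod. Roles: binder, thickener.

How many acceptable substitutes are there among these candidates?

A: has rolled oats, so not gluten-free; has cod, so not fish-free — out
B: not usable as a thickener; has fish sauce, so not fish-free (and 1 more) — reject
C: works as a thickener, no egg, gluten-free — valid
D: has egg yolk, so not egg-free — no
E: all constraints satisfied — keep
F: has oats, so not gluten-free — no
G: gluten-free, no fish — OK
H: has cod, so not fish-free — out

3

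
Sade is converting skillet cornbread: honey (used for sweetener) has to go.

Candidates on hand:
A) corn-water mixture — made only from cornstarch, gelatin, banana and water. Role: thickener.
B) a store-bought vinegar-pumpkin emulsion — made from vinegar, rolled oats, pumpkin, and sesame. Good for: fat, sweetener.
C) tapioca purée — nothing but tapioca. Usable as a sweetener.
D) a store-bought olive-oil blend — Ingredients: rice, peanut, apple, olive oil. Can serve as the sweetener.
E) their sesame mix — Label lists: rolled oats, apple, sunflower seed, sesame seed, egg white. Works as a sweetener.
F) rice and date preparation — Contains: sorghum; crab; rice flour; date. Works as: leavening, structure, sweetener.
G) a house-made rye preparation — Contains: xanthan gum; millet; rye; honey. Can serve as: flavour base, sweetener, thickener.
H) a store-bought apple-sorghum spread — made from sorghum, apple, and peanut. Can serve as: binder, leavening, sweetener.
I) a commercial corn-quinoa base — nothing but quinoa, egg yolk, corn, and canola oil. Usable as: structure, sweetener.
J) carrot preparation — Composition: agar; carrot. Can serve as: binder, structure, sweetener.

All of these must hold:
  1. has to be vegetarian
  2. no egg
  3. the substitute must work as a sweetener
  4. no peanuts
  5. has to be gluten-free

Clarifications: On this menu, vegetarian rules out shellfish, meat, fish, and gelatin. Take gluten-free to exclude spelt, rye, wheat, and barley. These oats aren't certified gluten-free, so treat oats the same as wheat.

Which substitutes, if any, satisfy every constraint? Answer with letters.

A: not usable as a sweetener; has gelatin, so not vegetarian — out
B: has rolled oats, so not gluten-free — out
C: only tapioca; none excluded — keep
D: has peanut, so not peanut-free — no
E: has rolled oats, so not gluten-free; has egg white, so not egg-free — out
F: has crab, so not vegetarian — reject
G: has rye, so not gluten-free — reject
H: has peanut, so not peanut-free — reject
I: has egg yolk, so not egg-free — no
J: only carrot and agar; none excluded — valid

C, J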